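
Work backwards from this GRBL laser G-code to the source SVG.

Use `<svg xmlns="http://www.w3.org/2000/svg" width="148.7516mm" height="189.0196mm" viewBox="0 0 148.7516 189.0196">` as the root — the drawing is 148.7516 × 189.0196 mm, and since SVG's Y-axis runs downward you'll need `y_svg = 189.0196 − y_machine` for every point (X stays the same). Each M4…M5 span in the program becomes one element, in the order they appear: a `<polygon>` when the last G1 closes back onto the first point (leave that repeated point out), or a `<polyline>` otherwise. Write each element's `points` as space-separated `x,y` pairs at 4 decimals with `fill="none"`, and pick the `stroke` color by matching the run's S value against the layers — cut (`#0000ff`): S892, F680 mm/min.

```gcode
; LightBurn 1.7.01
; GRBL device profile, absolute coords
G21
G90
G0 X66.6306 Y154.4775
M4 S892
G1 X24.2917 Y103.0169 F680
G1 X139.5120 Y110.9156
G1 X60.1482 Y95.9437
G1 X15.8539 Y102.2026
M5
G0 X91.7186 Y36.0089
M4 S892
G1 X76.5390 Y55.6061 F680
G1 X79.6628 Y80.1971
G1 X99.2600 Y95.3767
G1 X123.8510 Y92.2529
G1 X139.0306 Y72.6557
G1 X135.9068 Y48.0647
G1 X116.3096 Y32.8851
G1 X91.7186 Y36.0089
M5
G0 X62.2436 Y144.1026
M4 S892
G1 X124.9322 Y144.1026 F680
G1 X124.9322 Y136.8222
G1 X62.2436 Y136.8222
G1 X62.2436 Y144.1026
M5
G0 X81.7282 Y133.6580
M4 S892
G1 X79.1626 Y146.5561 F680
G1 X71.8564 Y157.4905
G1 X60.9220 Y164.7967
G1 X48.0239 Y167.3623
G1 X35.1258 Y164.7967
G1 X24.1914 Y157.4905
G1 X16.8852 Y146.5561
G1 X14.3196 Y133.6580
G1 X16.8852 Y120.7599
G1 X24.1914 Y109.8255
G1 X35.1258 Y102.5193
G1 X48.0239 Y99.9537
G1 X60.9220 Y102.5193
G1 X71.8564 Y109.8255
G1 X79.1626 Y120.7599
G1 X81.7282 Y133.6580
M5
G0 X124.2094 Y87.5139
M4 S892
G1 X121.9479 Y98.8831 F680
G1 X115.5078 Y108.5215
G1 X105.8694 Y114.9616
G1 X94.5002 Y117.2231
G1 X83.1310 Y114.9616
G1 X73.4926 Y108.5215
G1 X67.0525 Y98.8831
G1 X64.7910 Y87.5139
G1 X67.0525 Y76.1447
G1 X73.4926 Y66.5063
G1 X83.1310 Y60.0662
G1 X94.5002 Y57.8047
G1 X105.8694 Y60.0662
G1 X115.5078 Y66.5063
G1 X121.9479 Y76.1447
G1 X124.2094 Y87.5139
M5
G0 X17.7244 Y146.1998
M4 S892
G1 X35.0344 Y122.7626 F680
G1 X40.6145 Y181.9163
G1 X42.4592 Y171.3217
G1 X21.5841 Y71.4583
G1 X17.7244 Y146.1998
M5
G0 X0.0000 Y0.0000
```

Each laser-on run becomes one SVG element. Flip Y back into SVG space with y_svg = 189.0196 − y_machine. Every run uses S892, so all elements get stroke `#0000ff` (cut).

Run 1: The run is open, so emit a `<polyline>` with points (Y-flipped): 66.6306,34.5421 24.2917,86.0027 139.5120,78.1040 60.1482,93.0759 15.8539,86.8170.

Run 2: The run returns to its start, so emit a `<polygon>` with points (Y-flipped): 91.7186,153.0107 76.5390,133.4135 79.6628,108.8225 99.2600,93.6429 123.8510,96.7667 139.0306,116.3639 135.9068,140.9549 116.3096,156.1345.

Run 3: The run returns to its start, so emit a `<polygon>` with points (Y-flipped): 62.2436,44.9170 124.9322,44.9170 124.9322,52.1974 62.2436,52.1974.

Run 4: The run returns to its start, so emit a `<polygon>` with points (Y-flipped): 81.7282,55.3616 79.1626,42.4635 71.8564,31.5291 60.9220,24.2229 48.0239,21.6573 35.1258,24.2229 24.1914,31.5291 16.8852,42.4635 14.3196,55.3616 16.8852,68.2597 24.1914,79.1941 35.1258,86.5003 48.0239,89.0659 60.9220,86.5003 71.8564,79.1941 79.1626,68.2597.

Run 5: The run returns to its start, so emit a `<polygon>` with points (Y-flipped): 124.2094,101.5057 121.9479,90.1365 115.5078,80.4981 105.8694,74.0580 94.5002,71.7965 83.1310,74.0580 73.4926,80.4981 67.0525,90.1365 64.7910,101.5057 67.0525,112.8749 73.4926,122.5133 83.1310,128.9534 94.5002,131.2149 105.8694,128.9534 115.5078,122.5133 121.9479,112.8749.

Run 6: The run returns to its start, so emit a `<polygon>` with points (Y-flipped): 17.7244,42.8198 35.0344,66.2570 40.6145,7.1033 42.4592,17.6979 21.5841,117.5613.

<svg xmlns="http://www.w3.org/2000/svg" width="148.7516mm" height="189.0196mm" viewBox="0 0 148.7516 189.0196">
  <polyline points="66.6306,34.5421 24.2917,86.0027 139.5120,78.1040 60.1482,93.0759 15.8539,86.8170" fill="none" stroke="#0000ff"/>
  <polygon points="91.7186,153.0107 76.5390,133.4135 79.6628,108.8225 99.2600,93.6429 123.8510,96.7667 139.0306,116.3639 135.9068,140.9549 116.3096,156.1345" fill="none" stroke="#0000ff"/>
  <polygon points="62.2436,44.9170 124.9322,44.9170 124.9322,52.1974 62.2436,52.1974" fill="none" stroke="#0000ff"/>
  <polygon points="81.7282,55.3616 79.1626,42.4635 71.8564,31.5291 60.9220,24.2229 48.0239,21.6573 35.1258,24.2229 24.1914,31.5291 16.8852,42.4635 14.3196,55.3616 16.8852,68.2597 24.1914,79.1941 35.1258,86.5003 48.0239,89.0659 60.9220,86.5003 71.8564,79.1941 79.1626,68.2597" fill="none" stroke="#0000ff"/>
  <polygon points="124.2094,101.5057 121.9479,90.1365 115.5078,80.4981 105.8694,74.0580 94.5002,71.7965 83.1310,74.0580 73.4926,80.4981 67.0525,90.1365 64.7910,101.5057 67.0525,112.8749 73.4926,122.5133 83.1310,128.9534 94.5002,131.2149 105.8694,128.9534 115.5078,122.5133 121.9479,112.8749" fill="none" stroke="#0000ff"/>
  <polygon points="17.7244,42.8198 35.0344,66.2570 40.6145,7.1033 42.4592,17.6979 21.5841,117.5613" fill="none" stroke="#0000ff"/>
</svg>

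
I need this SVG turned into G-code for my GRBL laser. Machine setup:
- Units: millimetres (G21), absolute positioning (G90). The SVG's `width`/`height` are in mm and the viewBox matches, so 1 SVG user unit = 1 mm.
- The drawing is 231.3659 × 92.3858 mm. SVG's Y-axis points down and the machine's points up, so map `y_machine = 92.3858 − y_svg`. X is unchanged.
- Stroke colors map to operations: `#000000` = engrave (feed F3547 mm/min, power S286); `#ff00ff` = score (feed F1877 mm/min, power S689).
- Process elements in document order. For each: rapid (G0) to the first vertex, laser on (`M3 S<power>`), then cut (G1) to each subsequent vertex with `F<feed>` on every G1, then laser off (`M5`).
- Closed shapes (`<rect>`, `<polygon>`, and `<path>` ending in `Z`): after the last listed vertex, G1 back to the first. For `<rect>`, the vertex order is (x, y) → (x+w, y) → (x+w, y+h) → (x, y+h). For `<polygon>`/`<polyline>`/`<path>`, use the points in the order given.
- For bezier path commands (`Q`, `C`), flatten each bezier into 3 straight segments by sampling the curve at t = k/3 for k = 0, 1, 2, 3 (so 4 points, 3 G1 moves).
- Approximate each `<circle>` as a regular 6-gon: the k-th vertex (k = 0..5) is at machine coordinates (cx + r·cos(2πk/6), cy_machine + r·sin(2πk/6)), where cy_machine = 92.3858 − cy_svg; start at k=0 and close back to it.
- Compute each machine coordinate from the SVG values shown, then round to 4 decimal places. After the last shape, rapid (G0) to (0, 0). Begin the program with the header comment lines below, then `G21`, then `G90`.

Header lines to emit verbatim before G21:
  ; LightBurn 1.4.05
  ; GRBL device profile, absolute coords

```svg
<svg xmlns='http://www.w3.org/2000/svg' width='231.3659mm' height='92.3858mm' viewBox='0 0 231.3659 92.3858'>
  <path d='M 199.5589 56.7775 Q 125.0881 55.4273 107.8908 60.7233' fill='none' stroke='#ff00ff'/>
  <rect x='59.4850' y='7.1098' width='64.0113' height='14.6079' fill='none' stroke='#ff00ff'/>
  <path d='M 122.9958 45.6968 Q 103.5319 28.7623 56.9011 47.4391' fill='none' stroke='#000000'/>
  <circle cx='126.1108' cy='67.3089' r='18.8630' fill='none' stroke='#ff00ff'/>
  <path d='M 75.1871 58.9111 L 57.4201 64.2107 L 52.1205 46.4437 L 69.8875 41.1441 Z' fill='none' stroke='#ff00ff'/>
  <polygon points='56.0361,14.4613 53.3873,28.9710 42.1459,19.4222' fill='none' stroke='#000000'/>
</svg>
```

viewBox `0 0 231.3659 92.3858` with mm width/height → 1 unit = 1 mm. Flip: y_m = 92.3858 − y_svg.

**Shape 1** — `<path>` quadratic bezier, stroke `#ff00ff` → score (S689, F1877). Control points (SVG): P0=(199.5589,56.7775), P1=(125.0881,55.4273), P2=(107.8908,60.7233); sampled at t=k/3. Machine vertices: (199.5589,35.6083) → (156.2754,35.7700) → (125.7194,34.4547) → (107.8908,31.6625). Open path.

**Shape 2** — `<rect>` rectangle, stroke `#ff00ff` → score (S689, F1877). Machine vertices: (59.4850,85.2760) → (123.4963,85.2760) → (123.4963,70.6681) → (59.4850,70.6681) → (59.4850,85.2760). Closed: final G1 returns to the first vertex.

**Shape 3** — `<path>` quadratic bezier, stroke `#000000` → engrave (S286, F3547). Control points (SVG): P0=(122.9958,45.6968), P1=(103.5319,28.7623), P2=(56.9011,47.4391); sampled at t=k/3. Machine vertices: (122.9958,46.6890) → (107.0013,54.0219) → (84.9698,53.4411) → (56.9011,44.9467). Open path.

**Shape 4** — `<circle>` circle, stroke `#ff00ff` → score (S689, F1877). Machine vertices: (144.9738,25.0769) → (135.5423,41.4127) → (116.6793,41.4127) → (107.2478,25.0769) → (116.6793,8.7411) → (135.5423,8.7411) → (144.9738,25.0769). Closed: final G1 returns to the first vertex.

**Shape 5** — `<path>` regular polygon, stroke `#ff00ff` → score (S689, F1877). Machine vertices: (75.1871,33.4747) → (57.4201,28.1751) → (52.1205,45.9421) → (69.8875,51.2417) → (75.1871,33.4747). Closed: final G1 returns to the first vertex.

**Shape 6** — `<polygon>` regular polygon, stroke `#000000` → engrave (S286, F3547). Machine vertices: (56.0361,77.9245) → (53.3873,63.4148) → (42.1459,72.9636) → (56.0361,77.9245). Closed: final G1 returns to the first vertex.

; LightBurn 1.4.05
; GRBL device profile, absolute coords
G21
G90
G0 X199.5589 Y35.6083
M3 S689
G1 X156.2754 Y35.7700 F1877
G1 X125.7194 Y34.4547 F1877
G1 X107.8908 Y31.6625 F1877
M5
G0 X59.4850 Y85.2760
M3 S689
G1 X123.4963 Y85.2760 F1877
G1 X123.4963 Y70.6681 F1877
G1 X59.4850 Y70.6681 F1877
G1 X59.4850 Y85.2760 F1877
M5
G0 X122.9958 Y46.6890
M3 S286
G1 X107.0013 Y54.0219 F3547
G1 X84.9698 Y53.4411 F3547
G1 X56.9011 Y44.9467 F3547
M5
G0 X144.9738 Y25.0769
M3 S689
G1 X135.5423 Y41.4127 F1877
G1 X116.6793 Y41.4127 F1877
G1 X107.2478 Y25.0769 F1877
G1 X116.6793 Y8.7411 F1877
G1 X135.5423 Y8.7411 F1877
G1 X144.9738 Y25.0769 F1877
M5
G0 X75.1871 Y33.4747
M3 S689
G1 X57.4201 Y28.1751 F1877
G1 X52.1205 Y45.9421 F1877
G1 X69.8875 Y51.2417 F1877
G1 X75.1871 Y33.4747 F1877
M5
G0 X56.0361 Y77.9245
M3 S286
G1 X53.3873 Y63.4148 F3547
G1 X42.1459 Y72.9636 F3547
G1 X56.0361 Y77.9245 F3547
M5
G0 X0.0000 Y0.0000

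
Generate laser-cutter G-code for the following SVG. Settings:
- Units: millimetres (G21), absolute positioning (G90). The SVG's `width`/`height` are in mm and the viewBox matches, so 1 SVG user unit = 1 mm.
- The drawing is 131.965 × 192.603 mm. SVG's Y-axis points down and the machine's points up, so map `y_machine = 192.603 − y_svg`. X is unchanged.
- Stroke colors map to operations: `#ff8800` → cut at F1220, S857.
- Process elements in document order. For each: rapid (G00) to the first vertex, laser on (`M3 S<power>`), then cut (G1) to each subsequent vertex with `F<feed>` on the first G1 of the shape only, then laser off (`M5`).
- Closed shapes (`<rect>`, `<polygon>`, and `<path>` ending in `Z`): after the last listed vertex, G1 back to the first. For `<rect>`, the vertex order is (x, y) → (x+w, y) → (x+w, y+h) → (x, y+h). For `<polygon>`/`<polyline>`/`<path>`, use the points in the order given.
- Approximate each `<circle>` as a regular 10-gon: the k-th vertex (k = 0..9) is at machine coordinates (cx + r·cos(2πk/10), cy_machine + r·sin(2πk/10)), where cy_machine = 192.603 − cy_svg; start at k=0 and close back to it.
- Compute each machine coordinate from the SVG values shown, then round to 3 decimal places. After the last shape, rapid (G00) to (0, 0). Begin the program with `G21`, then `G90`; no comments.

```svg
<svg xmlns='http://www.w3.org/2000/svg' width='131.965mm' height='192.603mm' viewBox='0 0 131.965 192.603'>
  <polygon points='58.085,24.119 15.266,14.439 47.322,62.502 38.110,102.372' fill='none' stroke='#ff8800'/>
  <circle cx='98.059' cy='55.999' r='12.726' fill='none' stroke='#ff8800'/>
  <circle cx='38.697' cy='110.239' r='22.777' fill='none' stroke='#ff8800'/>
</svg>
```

Since the viewBox matches the mm dimensions, user units are millimetres directly. The only transform is the Y-flip y_m = 192.603 − y_svg.

Shape 1 is a closed polygon drawn with `<polygon>`. Its stroke #ff8800 means cut at S857, F1220. After flipping Y the toolpath is (58.085,168.484) → (15.266,178.164) → (47.322,130.101) → (38.110,90.231) → (58.085,168.484), returning to the start.

Shape 2 is a circle drawn with `<circle>`. Its stroke #ff8800 means cut at S857, F1220. After flipping Y the toolpath is (110.785,136.604) → (108.355,144.084) → (101.992,148.707) → (94.126,148.707) → (87.763,144.084) → (85.333,136.604) → (87.763,129.124) → (94.126,124.501) → (101.992,124.501) → (108.355,129.124) → (110.785,136.604), returning to the start.

Shape 3 is a circle drawn with `<circle>`. Its stroke #ff8800 means cut at S857, F1220. After flipping Y the toolpath is (61.474,82.364) → (57.124,95.752) → (45.735,104.026) → (31.659,104.026) → (20.270,95.752) → (15.920,82.364) → (20.270,68.976) → (31.659,60.702) → (45.735,60.702) → (57.124,68.976) → (61.474,82.364), returning to the start.

G21
G90
G00 X58.085 Y168.484
M3 S857
G1 X15.266 Y178.164 F1220
G1 X47.322 Y130.101
G1 X38.110 Y90.231
G1 X58.085 Y168.484
M5
G00 X110.785 Y136.604
M3 S857
G1 X108.355 Y144.084 F1220
G1 X101.992 Y148.707
G1 X94.126 Y148.707
G1 X87.763 Y144.084
G1 X85.333 Y136.604
G1 X87.763 Y129.124
G1 X94.126 Y124.501
G1 X101.992 Y124.501
G1 X108.355 Y129.124
G1 X110.785 Y136.604
M5
G00 X61.474 Y82.364
M3 S857
G1 X57.124 Y95.752 F1220
G1 X45.735 Y104.026
G1 X31.659 Y104.026
G1 X20.270 Y95.752
G1 X15.920 Y82.364
G1 X20.270 Y68.976
G1 X31.659 Y60.702
G1 X45.735 Y60.702
G1 X57.124 Y68.976
G1 X61.474 Y82.364
M5
G00 X0.000 Y0.000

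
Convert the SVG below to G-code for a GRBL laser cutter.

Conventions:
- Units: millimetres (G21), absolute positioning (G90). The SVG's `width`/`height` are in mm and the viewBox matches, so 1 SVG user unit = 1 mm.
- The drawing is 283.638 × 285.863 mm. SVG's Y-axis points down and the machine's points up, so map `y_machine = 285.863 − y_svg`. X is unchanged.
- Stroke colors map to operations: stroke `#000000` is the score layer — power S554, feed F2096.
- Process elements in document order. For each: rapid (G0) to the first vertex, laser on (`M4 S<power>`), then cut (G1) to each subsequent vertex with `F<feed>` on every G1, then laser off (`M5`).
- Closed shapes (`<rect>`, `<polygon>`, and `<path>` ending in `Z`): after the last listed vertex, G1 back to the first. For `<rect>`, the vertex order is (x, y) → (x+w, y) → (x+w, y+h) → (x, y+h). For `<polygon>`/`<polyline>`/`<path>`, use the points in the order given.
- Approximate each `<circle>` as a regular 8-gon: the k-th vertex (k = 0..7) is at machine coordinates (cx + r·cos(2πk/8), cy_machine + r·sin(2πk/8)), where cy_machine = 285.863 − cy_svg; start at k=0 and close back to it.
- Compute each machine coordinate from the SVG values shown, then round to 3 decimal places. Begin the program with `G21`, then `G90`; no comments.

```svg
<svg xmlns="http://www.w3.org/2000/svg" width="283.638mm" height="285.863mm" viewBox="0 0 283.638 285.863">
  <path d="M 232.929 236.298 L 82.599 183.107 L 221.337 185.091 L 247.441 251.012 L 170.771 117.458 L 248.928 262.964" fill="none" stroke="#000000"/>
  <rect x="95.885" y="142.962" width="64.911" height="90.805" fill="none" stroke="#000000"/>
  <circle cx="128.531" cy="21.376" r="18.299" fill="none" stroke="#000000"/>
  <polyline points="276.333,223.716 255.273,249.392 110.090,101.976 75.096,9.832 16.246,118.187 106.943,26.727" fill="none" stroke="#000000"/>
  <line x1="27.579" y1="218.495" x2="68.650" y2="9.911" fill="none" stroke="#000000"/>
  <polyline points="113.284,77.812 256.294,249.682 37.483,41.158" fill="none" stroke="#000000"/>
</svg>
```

G21
G90
G0 X232.929 Y49.565
M4 S554
G1 X82.599 Y102.756 F2096
G1 X221.337 Y100.772 F2096
G1 X247.441 Y34.851 F2096
G1 X170.771 Y168.405 F2096
G1 X248.928 Y22.899 F2096
M5
G0 X95.885 Y142.901
M4 S554
G1 X160.796 Y142.901 F2096
G1 X160.796 Y52.096 F2096
G1 X95.885 Y52.096 F2096
G1 X95.885 Y142.901 F2096
M5
G0 X146.830 Y264.487
M4 S554
G1 X141.470 Y277.426 F2096
G1 X128.531 Y282.786 F2096
G1 X115.592 Y277.426 F2096
G1 X110.232 Y264.487 F2096
G1 X115.592 Y251.548 F2096
G1 X128.531 Y246.188 F2096
G1 X141.470 Y251.548 F2096
G1 X146.830 Y264.487 F2096
M5
G0 X276.333 Y62.147
M4 S554
G1 X255.273 Y36.471 F2096
G1 X110.090 Y183.887 F2096
G1 X75.096 Y276.031 F2096
G1 X16.246 Y167.676 F2096
G1 X106.943 Y259.136 F2096
M5
G0 X27.579 Y67.368
M4 S554
G1 X68.650 Y275.952 F2096
M5
G0 X113.284 Y208.051
M4 S554
G1 X256.294 Y36.181 F2096
G1 X37.483 Y244.705 F2096
M5

1 u = 1 mm; y_m = 285.863 − y.

[1] `<path>` open polyline, #000000→score S554 F2096: (232.929,49.565) → (82.599,102.756) → (221.337,100.772) → (247.441,34.851) → (170.771,168.405) → (248.928,22.899)

[2] `<rect>` rectangle, #000000→score S554 F2096: (95.885,142.901) → (160.796,142.901) → (160.796,52.096) → (95.885,52.096) → (95.885,142.901) (closed)

[3] `<circle>` circle, #000000→score S554 F2096: (146.830,264.487) → (141.470,277.426) → (128.531,282.786) → (115.592,277.426) → (110.232,264.487) → (115.592,251.548) → (128.531,246.188) → (141.470,251.548) → (146.830,264.487) (closed)

[4] `<polyline>` open polyline, #000000→score S554 F2096: (276.333,62.147) → (255.273,36.471) → (110.090,183.887) → (75.096,276.031) → (16.246,167.676) → (106.943,259.136)

[5] `<line>` line segment, #000000→score S554 F2096: (27.579,67.368) → (68.650,275.952)

[6] `<polyline>` open polyline, #000000→score S554 F2096: (113.284,208.051) → (256.294,36.181) → (37.483,244.705)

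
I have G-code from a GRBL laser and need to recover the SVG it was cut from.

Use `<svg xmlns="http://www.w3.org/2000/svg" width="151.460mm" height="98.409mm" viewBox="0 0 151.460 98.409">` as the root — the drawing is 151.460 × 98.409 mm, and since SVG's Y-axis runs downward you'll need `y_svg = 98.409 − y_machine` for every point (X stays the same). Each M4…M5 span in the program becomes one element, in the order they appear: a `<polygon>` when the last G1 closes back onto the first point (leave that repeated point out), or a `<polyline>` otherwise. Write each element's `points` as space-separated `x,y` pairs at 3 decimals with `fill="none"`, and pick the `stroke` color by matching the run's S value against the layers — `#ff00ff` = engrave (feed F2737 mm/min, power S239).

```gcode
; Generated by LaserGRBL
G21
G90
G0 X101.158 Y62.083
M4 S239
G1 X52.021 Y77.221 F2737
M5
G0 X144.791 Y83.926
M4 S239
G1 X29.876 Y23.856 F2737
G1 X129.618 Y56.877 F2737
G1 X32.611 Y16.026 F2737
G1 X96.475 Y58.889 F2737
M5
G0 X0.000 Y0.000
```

Machine Y-up, SVG Y-down with viewBox height 98.409, so y_svg = 98.409 − y_machine; X carries over. Every run uses S239, so all elements get stroke `#ff00ff` (engrave).

Run 1: The run is open, so emit a `<polyline>` with points (Y-flipped): 101.158,36.326 52.021,21.188.

Run 2: The run is open, so emit a `<polyline>` with points (Y-flipped): 144.791,14.483 29.876,74.553 129.618,41.532 32.611,82.383 96.475,39.520.

<svg xmlns="http://www.w3.org/2000/svg" width="151.460mm" height="98.409mm" viewBox="0 0 151.460 98.409">
  <polyline points="101.158,36.326 52.021,21.188" fill="none" stroke="#ff00ff"/>
  <polyline points="144.791,14.483 29.876,74.553 129.618,41.532 32.611,82.383 96.475,39.520" fill="none" stroke="#ff00ff"/>
</svg>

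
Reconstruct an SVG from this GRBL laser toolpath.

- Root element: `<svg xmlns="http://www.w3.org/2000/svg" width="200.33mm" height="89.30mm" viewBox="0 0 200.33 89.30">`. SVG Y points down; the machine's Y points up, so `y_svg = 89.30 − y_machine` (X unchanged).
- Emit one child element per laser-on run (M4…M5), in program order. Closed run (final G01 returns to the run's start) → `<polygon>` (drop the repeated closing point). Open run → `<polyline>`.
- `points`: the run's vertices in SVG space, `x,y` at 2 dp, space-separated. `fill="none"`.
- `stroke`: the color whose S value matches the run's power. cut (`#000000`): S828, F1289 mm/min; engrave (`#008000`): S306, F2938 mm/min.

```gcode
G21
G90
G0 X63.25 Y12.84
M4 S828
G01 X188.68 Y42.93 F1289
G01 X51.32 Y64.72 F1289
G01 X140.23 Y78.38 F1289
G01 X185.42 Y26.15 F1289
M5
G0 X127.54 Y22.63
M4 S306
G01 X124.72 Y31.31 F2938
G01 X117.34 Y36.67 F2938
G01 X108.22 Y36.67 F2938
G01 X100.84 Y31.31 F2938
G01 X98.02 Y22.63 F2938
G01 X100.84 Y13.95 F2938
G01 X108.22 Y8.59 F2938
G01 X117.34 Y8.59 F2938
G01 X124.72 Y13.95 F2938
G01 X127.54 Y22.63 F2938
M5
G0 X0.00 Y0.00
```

Each laser-on run becomes one SVG element. Flip Y back into SVG space with y_svg = 89.30 − y_machine.

Run 1: power S828 maps to stroke `#000000` (cut). The run is open, so emit a `<polyline>` with points (Y-flipped): 63.25,76.46 188.68,46.37 51.32,24.58 140.23,10.92 185.42,63.15.

Run 2: S306 ⇒ engrave layer `#008000`. The run returns to its start, so emit a `<polygon>` with points (Y-flipped): 127.54,66.67 124.72,57.99 117.34,52.63 108.22,52.63 100.84,57.99 98.02,66.67 100.84,75.35 108.22,80.71 117.34,80.71 124.72,75.35.

<svg xmlns="http://www.w3.org/2000/svg" width="200.33mm" height="89.30mm" viewBox="0 0 200.33 89.30">
  <polyline points="63.25,76.46 188.68,46.37 51.32,24.58 140.23,10.92 185.42,63.15" fill="none" stroke="#000000"/>
  <polygon points="127.54,66.67 124.72,57.99 117.34,52.63 108.22,52.63 100.84,57.99 98.02,66.67 100.84,75.35 108.22,80.71 117.34,80.71 124.72,75.35" fill="none" stroke="#008000"/>
</svg>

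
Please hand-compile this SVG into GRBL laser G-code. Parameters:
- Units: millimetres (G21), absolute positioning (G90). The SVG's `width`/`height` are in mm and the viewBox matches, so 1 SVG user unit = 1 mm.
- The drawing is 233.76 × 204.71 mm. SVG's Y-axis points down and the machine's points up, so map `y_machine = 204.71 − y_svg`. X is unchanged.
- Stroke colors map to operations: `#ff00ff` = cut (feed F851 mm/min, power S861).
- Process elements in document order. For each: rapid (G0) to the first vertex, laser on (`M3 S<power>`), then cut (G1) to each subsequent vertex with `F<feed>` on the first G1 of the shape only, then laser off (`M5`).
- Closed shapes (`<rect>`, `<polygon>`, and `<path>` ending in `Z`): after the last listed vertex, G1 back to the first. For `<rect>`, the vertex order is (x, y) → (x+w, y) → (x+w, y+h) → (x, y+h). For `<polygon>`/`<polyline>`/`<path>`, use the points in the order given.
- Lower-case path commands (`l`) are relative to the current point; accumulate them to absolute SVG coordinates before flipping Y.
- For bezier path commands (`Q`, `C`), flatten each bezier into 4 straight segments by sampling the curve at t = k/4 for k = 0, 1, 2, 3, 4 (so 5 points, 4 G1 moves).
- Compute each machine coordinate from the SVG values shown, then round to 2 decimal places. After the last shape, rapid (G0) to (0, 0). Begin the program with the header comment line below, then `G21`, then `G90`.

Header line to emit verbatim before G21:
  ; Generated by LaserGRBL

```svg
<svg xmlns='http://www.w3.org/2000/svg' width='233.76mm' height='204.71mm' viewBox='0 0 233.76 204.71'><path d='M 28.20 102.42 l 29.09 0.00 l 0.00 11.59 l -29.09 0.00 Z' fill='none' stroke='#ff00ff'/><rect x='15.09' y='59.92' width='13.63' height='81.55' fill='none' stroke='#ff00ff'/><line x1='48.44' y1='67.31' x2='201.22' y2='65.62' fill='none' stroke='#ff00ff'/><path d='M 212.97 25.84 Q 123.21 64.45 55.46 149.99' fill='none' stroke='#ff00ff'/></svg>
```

1 u = 1 mm; y_m = 204.71 − y.

[1] `<path>` rectangle, #ff00ff→cut S861 F851: (28.20,102.29) → (57.29,102.29) → (57.29,90.70) → (28.20,90.70) → (28.20,102.29) (closed)

[2] `<rect>` rectangle, #ff00ff→cut S861 F851: (15.09,144.79) → (28.72,144.79) → (28.72,63.24) → (15.09,63.24) → (15.09,144.79) (closed)

[3] `<line>` line segment, #ff00ff→cut S861 F851: (48.44,137.40) → (201.22,139.09)

[4] `<path>` quadratic bezier, #ff00ff→cut S861 F851: (212.97,178.87) → (169.47,156.63) → (128.71,128.53) → (90.71,94.56) → (55.46,54.72)

; Generated by LaserGRBL
G21
G90
G0 X28.20 Y102.29
M3 S861
G1 X57.29 Y102.29 F851
G1 X57.29 Y90.70
G1 X28.20 Y90.70
G1 X28.20 Y102.29
M5
G0 X15.09 Y144.79
M3 S861
G1 X28.72 Y144.79 F851
G1 X28.72 Y63.24
G1 X15.09 Y63.24
G1 X15.09 Y144.79
M5
G0 X48.44 Y137.40
M3 S861
G1 X201.22 Y139.09 F851
M5
G0 X212.97 Y178.87
M3 S861
G1 X169.47 Y156.63 F851
G1 X128.71 Y128.53
G1 X90.71 Y94.56
G1 X55.46 Y54.72
M5
G0 X0.00 Y0.00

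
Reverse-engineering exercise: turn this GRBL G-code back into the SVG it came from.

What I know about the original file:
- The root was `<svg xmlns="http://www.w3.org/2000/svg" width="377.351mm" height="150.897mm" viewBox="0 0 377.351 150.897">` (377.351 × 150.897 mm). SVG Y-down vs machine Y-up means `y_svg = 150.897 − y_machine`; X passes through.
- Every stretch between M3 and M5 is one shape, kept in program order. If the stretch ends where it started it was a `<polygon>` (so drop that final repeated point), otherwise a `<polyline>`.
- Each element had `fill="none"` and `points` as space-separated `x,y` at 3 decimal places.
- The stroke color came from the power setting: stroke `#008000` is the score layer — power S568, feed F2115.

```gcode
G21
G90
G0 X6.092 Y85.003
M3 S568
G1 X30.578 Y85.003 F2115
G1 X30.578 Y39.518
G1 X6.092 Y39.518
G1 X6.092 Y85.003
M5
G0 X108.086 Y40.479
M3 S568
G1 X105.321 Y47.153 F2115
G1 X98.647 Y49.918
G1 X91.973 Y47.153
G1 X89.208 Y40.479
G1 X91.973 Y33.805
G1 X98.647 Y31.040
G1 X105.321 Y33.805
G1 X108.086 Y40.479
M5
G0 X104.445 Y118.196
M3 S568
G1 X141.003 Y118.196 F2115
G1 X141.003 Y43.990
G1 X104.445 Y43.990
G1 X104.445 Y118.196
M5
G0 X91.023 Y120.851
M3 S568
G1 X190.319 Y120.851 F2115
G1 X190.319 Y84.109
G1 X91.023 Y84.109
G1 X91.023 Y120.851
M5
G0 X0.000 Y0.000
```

<svg xmlns="http://www.w3.org/2000/svg" width="377.351mm" height="150.897mm" viewBox="0 0 377.351 150.897">
  <polygon points="6.092,65.894 30.578,65.894 30.578,111.379 6.092,111.379" fill="none" stroke="#008000"/>
  <polygon points="108.086,110.418 105.321,103.744 98.647,100.979 91.973,103.744 89.208,110.418 91.973,117.092 98.647,119.857 105.321,117.092" fill="none" stroke="#008000"/>
  <polygon points="104.445,32.701 141.003,32.701 141.003,106.907 104.445,106.907" fill="none" stroke="#008000"/>
  <polygon points="91.023,30.046 190.319,30.046 190.319,66.788 91.023,66.788" fill="none" stroke="#008000"/>
</svg>

y_svg = 150.897 − y_m. Every run uses S568, so all elements get stroke `#008000` (score).

[1] closed run; points: 6.092,65.894 30.578,65.894 30.578,111.379 6.092,111.379

[2] closed run; points: 108.086,110.418 105.321,103.744 98.647,100.979 91.973,103.744 89.208,110.418 91.973,117.092 98.647,119.857 105.321,117.092

[3] closed run; points: 104.445,32.701 141.003,32.701 141.003,106.907 104.445,106.907

[4] closed run; points: 91.023,30.046 190.319,30.046 190.319,66.788 91.023,66.788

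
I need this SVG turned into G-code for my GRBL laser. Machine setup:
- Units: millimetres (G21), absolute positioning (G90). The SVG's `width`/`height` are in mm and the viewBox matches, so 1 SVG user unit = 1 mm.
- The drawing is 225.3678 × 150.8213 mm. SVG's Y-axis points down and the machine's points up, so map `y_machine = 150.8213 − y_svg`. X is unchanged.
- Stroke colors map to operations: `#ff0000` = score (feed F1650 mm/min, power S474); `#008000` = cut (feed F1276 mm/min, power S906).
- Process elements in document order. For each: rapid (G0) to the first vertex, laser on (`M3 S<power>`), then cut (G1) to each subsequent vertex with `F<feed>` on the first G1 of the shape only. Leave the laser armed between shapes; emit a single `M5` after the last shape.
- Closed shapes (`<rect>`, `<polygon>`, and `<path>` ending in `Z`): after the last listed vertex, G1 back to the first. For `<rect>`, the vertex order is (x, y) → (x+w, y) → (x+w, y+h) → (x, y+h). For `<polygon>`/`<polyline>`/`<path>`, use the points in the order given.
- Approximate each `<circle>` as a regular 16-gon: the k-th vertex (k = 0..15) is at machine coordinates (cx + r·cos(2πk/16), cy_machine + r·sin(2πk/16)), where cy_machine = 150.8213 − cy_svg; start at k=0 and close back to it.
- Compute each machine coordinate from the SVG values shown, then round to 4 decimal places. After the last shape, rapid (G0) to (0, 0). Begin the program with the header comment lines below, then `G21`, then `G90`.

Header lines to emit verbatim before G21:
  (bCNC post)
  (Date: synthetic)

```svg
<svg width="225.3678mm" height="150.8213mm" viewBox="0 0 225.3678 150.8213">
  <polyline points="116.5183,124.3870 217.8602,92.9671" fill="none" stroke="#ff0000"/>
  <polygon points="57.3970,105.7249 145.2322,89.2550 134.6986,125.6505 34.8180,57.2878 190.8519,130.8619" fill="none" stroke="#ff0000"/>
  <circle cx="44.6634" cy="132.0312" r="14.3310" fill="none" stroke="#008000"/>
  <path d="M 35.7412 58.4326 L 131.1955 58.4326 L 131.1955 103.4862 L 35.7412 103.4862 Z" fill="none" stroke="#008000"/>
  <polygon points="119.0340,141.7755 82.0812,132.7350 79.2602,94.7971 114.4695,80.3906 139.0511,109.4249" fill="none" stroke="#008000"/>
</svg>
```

(bCNC post)
(Date: synthetic)
G21
G90
G0 X116.5183 Y26.4343
M3 S474
G1 X217.8602 Y57.8542 F1650
G0 X57.3970 Y45.0964
M3 S474
G1 X145.2322 Y61.5663 F1650
G1 X134.6986 Y25.1708
G1 X34.8180 Y93.5335
G1 X190.8519 Y19.9594
G1 X57.3970 Y45.0964
G0 X58.9944 Y18.7901
M3 S906
G1 X57.9035 Y24.2743 F1276
G1 X54.7969 Y28.9236
G1 X50.1476 Y32.0302
G1 X44.6634 Y33.1211
G1 X39.1792 Y32.0302
G1 X34.5299 Y28.9236
G1 X31.4233 Y24.2743
G1 X30.3324 Y18.7901
G1 X31.4233 Y13.3059
G1 X34.5299 Y8.6566
G1 X39.1792 Y5.5500
G1 X44.6634 Y4.4591
G1 X50.1476 Y5.5500
G1 X54.7969 Y8.6566
G1 X57.9035 Y13.3059
G1 X58.9944 Y18.7901
G0 X35.7412 Y92.3887
M3 S906
G1 X131.1955 Y92.3887 F1276
G1 X131.1955 Y47.3351
G1 X35.7412 Y47.3351
G1 X35.7412 Y92.3887
G0 X119.0340 Y9.0458
M3 S906
G1 X82.0812 Y18.0863 F1276
G1 X79.2602 Y56.0242
G1 X114.4695 Y70.4307
G1 X139.0511 Y41.3964
G1 X119.0340 Y9.0458
M5
G0 X0.0000 Y0.0000

1 u = 1 mm; y_m = 150.8213 − y.

[1] `<polyline>` line segment, #ff0000→score S474 F1650: (116.5183,26.4343) → (217.8602,57.8542)

[2] `<polygon>` closed polygon, #ff0000→score S474 F1650: (57.3970,45.0964) → (145.2322,61.5663) → (134.6986,25.1708) → (34.8180,93.5335) → (190.8519,19.9594) → (57.3970,45.0964) (closed)

[3] `<circle>` circle, #008000→cut S906 F1276: (58.9944,18.7901) → (57.9035,24.2743) → (54.7969,28.9236) → (50.1476,32.0302) → (44.6634,33.1211) → (39.1792,32.0302) → (34.5299,28.9236) → (31.4233,24.2743) → (30.3324,18.7901) → (31.4233,13.3059) → (34.5299,8.6566) → (39.1792,5.5500) → (44.6634,4.4591) → (50.1476,5.5500) → (54.7969,8.6566) → (57.9035,13.3059) → (58.9944,18.7901) (closed)

[4] `<path>` rectangle, #008000→cut S906 F1276: (35.7412,92.3887) → (131.1955,92.3887) → (131.1955,47.3351) → (35.7412,47.3351) → (35.7412,92.3887) (closed)

[5] `<polygon>` regular polygon, #008000→cut S906 F1276: (119.0340,9.0458) → (82.0812,18.0863) → (79.2602,56.0242) → (114.4695,70.4307) → (139.0511,41.3964) → (119.0340,9.0458) (closed)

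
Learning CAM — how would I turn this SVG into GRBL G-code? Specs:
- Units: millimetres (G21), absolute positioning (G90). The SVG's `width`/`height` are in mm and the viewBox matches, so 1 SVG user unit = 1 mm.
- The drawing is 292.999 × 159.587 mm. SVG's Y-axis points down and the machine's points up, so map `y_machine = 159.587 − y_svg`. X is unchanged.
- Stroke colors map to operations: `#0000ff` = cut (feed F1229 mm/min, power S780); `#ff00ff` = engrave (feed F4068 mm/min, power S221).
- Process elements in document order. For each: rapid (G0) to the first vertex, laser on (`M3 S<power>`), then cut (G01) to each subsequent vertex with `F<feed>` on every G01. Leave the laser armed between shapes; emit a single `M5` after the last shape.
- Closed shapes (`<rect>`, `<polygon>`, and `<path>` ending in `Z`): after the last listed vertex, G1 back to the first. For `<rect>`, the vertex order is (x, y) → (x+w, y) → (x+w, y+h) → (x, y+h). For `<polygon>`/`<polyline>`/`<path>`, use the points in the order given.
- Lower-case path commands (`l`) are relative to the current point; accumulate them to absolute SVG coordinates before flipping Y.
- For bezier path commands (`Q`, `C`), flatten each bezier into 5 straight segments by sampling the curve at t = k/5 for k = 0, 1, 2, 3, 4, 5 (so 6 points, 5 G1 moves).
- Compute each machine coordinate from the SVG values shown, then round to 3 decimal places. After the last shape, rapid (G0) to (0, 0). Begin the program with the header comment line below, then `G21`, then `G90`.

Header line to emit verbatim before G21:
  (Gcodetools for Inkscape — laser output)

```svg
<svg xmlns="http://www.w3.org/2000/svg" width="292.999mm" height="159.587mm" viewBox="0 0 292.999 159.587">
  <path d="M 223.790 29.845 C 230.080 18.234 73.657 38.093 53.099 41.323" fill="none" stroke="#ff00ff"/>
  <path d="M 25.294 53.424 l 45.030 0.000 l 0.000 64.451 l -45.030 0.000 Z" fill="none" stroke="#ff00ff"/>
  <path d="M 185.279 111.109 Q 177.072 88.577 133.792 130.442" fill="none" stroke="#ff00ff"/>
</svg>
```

(Gcodetools for Inkscape — laser output)
G21
G90
G0 X223.790 Y129.742
M3 S221
G01 X210.427 Y133.317 F4068
G01 X172.345 Y131.648 F4068
G01 X123.875 Y127.044 F4068
G01 X79.349 Y121.813 F4068
G01 X53.099 Y118.264 F4068
G0 X25.294 Y106.163
M3 S221
G01 X70.324 Y106.163 F4068
G01 X70.324 Y41.712 F4068
G01 X25.294 Y41.712 F4068
G01 X25.294 Y106.163 F4068
G0 X185.279 Y48.478
M3 S221
G01 X180.593 Y54.915 F4068
G01 X173.102 Y56.200 F4068
G01 X162.804 Y52.333 F4068
G01 X149.701 Y43.315 F4068
G01 X133.792 Y29.145 F4068
M5
G0 X0.000 Y0.000

viewBox `0 0 292.999 159.587` with mm width/height → 1 unit = 1 mm. Flip: y_m = 159.587 − y_svg.

**Shape 1** — `<path>` cubic bezier, stroke `#ff00ff` → engrave (S221, F4068). Control points (SVG): P0=(223.790,29.845), P1=(230.080,18.234), P2=(73.657,38.093), P3=(53.099,41.323); sampled at t=k/5. Machine vertices: (223.790,129.742) → (210.427,133.317) → (172.345,131.648) → (123.875,127.044) → (79.349,121.813) → (53.099,118.264). Open path.

**Shape 2** — `<path>` rectangle, stroke `#ff00ff` → engrave (S221, F4068). Machine vertices: (25.294,106.163) → (70.324,106.163) → (70.324,41.712) → (25.294,41.712) → (25.294,106.163). Closed: final G1 returns to the first vertex.

**Shape 3** — `<path>` quadratic bezier, stroke `#ff00ff` → engrave (S221, F4068). Control points (SVG): P0=(185.279,111.109), P1=(177.072,88.577), P2=(133.792,130.442); sampled at t=k/5. Machine vertices: (185.279,48.478) → (180.593,54.915) → (173.102,56.200) → (162.804,52.333) → (149.701,43.315) → (133.792,29.145). Open path.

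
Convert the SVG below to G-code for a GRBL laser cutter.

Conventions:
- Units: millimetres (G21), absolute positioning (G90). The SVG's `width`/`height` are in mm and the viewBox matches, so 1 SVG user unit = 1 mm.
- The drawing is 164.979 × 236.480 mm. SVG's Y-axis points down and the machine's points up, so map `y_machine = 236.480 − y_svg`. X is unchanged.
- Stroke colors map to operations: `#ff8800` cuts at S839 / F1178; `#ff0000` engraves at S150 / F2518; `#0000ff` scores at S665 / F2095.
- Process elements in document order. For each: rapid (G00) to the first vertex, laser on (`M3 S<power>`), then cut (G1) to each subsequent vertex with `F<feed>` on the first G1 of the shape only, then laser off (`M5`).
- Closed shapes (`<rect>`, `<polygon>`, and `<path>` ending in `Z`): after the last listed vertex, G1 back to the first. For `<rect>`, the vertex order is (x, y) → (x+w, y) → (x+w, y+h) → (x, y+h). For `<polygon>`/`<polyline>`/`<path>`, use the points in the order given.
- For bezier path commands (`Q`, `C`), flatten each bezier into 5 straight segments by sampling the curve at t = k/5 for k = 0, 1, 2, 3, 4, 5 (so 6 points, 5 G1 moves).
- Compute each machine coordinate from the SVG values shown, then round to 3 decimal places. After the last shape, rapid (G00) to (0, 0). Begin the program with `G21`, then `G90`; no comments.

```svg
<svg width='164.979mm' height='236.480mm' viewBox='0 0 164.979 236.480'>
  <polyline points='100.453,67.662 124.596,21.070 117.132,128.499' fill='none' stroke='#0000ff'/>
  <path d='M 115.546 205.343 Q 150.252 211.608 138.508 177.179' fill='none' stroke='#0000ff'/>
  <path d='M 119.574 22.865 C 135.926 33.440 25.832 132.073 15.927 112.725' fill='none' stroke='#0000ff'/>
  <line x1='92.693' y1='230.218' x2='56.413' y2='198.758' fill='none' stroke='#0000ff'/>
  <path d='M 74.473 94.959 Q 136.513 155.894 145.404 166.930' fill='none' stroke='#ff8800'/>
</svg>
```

G21
G90
G00 X100.453 Y168.818
M3 S665
G1 X124.596 Y215.410 F2095
G1 X117.132 Y107.981
M5
G00 X115.546 Y31.137
M3 S665
G1 X127.570 Y30.259 F2095
G1 X135.879 Y32.636
G1 X140.471 Y38.269
G1 X141.348 Y47.157
G1 X138.508 Y59.301
M5
G00 X119.574 Y213.615
M3 S665
G1 X116.025 Y198.351 F2095
G1 X93.007 Y171.844
G1 X61.399 Y143.982
G1 X32.080 Y124.656
G1 X15.927 Y123.755
M5
G00 X92.693 Y6.262
M3 S665
G1 X56.413 Y37.722 F2095
M5
G00 X74.473 Y141.521
M3 S839
G1 X97.163 Y119.143 F1178
G1 X115.601 Y100.757
G1 X129.787 Y86.363
G1 X139.722 Y75.960
G1 X145.404 Y69.550
M5
G00 X0.000 Y0.000

Since the viewBox matches the mm dimensions, user units are millimetres directly. The only transform is the Y-flip y_m = 236.480 − y_svg.

Shape 1 is a open polyline drawn with `<polyline>`. Its stroke #0000ff means score at S665, F2095. After flipping Y the toolpath is (100.453,168.818) → (124.596,215.410) → (117.132,107.981).

Shape 2 is a quadratic bezier drawn with `<path>`. Its stroke #0000ff means score at S665, F2095. After flipping Y the toolpath is (115.546,31.137) → (127.570,30.259) → (135.879,32.636) → (140.471,38.269) → (141.348,47.157) → (138.508,59.301).

Shape 3 is a cubic bezier drawn with `<path>`. Its stroke #0000ff means score at S665, F2095. After flipping Y the toolpath is (119.574,213.615) → (116.025,198.351) → (93.007,171.844) → (61.399,143.982) → (32.080,124.656) → (15.927,123.755).

Shape 4 is a line segment drawn with `<line>`. Its stroke #0000ff means score at S665, F2095. After flipping Y the toolpath is (92.693,6.262) → (56.413,37.722).

Shape 5 is a quadratic bezier drawn with `<path>`. Its stroke #ff8800 means cut at S839, F1178. After flipping Y the toolpath is (74.473,141.521) → (97.163,119.143) → (115.601,100.757) → (129.787,86.363) → (139.722,75.960) → (145.404,69.550).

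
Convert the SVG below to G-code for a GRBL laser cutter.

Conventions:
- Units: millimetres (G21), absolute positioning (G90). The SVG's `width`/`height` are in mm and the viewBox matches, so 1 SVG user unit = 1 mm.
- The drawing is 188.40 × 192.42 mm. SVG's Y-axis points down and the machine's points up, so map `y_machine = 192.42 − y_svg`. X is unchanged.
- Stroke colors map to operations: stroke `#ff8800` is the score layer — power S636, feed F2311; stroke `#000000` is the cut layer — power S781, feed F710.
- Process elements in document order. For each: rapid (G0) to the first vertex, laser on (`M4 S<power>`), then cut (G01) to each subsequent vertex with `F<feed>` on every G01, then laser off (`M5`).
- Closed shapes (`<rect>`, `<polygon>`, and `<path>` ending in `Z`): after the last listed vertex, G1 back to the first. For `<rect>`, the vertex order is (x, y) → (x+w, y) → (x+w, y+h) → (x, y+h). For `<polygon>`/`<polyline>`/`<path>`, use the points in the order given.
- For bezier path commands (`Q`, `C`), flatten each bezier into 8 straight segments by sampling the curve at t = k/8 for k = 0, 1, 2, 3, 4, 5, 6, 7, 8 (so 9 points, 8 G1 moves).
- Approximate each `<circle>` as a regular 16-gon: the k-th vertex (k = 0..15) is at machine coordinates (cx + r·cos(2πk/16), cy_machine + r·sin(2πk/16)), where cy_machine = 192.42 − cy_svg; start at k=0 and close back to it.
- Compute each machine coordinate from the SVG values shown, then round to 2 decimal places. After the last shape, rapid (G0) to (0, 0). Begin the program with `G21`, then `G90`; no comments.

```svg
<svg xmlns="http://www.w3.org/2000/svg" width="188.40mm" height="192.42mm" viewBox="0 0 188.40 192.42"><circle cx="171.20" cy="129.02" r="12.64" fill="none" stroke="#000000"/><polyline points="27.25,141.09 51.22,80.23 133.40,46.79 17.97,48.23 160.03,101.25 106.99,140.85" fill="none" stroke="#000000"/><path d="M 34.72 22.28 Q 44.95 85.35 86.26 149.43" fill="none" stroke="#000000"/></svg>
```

G21
G90
G0 X183.84 Y63.40
M4 S781
G01 X182.88 Y68.24 F710
G01 X180.14 Y72.34 F710
G01 X176.04 Y75.08 F710
G01 X171.20 Y76.04 F710
G01 X166.36 Y75.08 F710
G01 X162.26 Y72.34 F710
G01 X159.52 Y68.24 F710
G01 X158.56 Y63.40 F710
G01 X159.52 Y58.56 F710
G01 X162.26 Y54.46 F710
G01 X166.36 Y51.72 F710
G01 X171.20 Y50.76 F710
G01 X176.04 Y51.72 F710
G01 X180.14 Y54.46 F710
G01 X182.88 Y58.56 F710
G01 X183.84 Y63.40 F710
M5
G0 X27.25 Y51.33
M4 S781
G01 X51.22 Y112.19 F710
G01 X133.40 Y145.63 F710
G01 X17.97 Y144.19 F710
G01 X160.03 Y91.17 F710
G01 X106.99 Y51.57 F710
M5
G0 X34.72 Y170.14
M4 S781
G01 X37.76 Y154.36 F710
G01 X41.78 Y138.54 F710
G01 X46.76 Y122.70 F710
G01 X52.72 Y106.82 F710
G01 X59.65 Y90.91 F710
G01 X67.55 Y74.97 F710
G01 X76.42 Y58.99 F710
G01 X86.26 Y42.99 F710
M5
G0 X0.00 Y0.00

viewBox `0 0 188.40 192.42` with mm width/height → 1 unit = 1 mm. Flip: y_m = 192.42 − y_svg.

**Shape 1** — `<circle>` circle, stroke `#000000` → cut (S781, F710). Machine vertices: (183.84,63.40) → (182.88,68.24) → (180.14,72.34) → (176.04,75.08) → (171.20,76.04) → (166.36,75.08) → (162.26,72.34) → (159.52,68.24) → (158.56,63.40) → (159.52,58.56) → (162.26,54.46) → (166.36,51.72) → (171.20,50.76) → (176.04,51.72) → (180.14,54.46) → (182.88,58.56) → (183.84,63.40). Closed: final G1 returns to the first vertex.

**Shape 2** — `<polyline>` open polyline, stroke `#000000` → cut (S781, F710). Machine vertices: (27.25,51.33) → (51.22,112.19) → (133.40,145.63) → (17.97,144.19) → (160.03,91.17) → (106.99,51.57). Open path.

**Shape 3** — `<path>` quadratic bezier, stroke `#000000` → cut (S781, F710). Control points (SVG): P0=(34.72,22.28), P1=(44.95,85.35), P2=(86.26,149.43); sampled at t=k/8. Machine vertices: (34.72,170.14) → (37.76,154.36) → (41.78,138.54) → (46.76,122.70) → (52.72,106.82) → (59.65,90.91) → (67.55,74.97) → (76.42,58.99) → (86.26,42.99). Open path.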